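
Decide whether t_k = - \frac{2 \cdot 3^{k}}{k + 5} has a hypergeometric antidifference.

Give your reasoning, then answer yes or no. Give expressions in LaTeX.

No — t_k has no hypergeometric antidifference.

Step 1: r(k) = 3*(k + 5)/(k + 6).
So A=3*k + 15 and B=k + 6, with C=1.
Need (3*k + 15)·f(k+1) − (k + 5)·f(k) = 1.
Degrees (1,1,0) ⇒ d ≤ -1.
Negative degree bound (-1): no f exists, t_k not Gosper-summable.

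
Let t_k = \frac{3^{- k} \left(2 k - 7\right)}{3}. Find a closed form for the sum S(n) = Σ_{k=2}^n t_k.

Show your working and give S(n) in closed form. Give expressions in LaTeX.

r(k) = (2*k - 5)/(3*(2*k - 7)) after simplifying.
Normal form (A,B,C) = (1/3, 1, k - 7/2).
Key eq: (1/3)·f(k+1) = (1)·f(k) + (k - 7/2).
Bound: deg f ≤ 1.
Solving with deg f ≤ 1: f(k) = -3*(k - 3)/2.
Then R = B(k−1)f/C = -3*(k - 3)/(2*k - 7), so s_k = R(k)·t_k = (3 - k)/3**k.
Verify: (2*k - 7)/(3*3**k) matches t_k.
Telescope: S(n) = s_(n+1) − s_(2) = 3**(-n - 1)*(2 - n) − (1/9) = 3**(-n - 2)*(-3**n - 3*n + 6).

S(n) = 3^{- n - 2} \left(- 3^{n} - 3 n + 6\right)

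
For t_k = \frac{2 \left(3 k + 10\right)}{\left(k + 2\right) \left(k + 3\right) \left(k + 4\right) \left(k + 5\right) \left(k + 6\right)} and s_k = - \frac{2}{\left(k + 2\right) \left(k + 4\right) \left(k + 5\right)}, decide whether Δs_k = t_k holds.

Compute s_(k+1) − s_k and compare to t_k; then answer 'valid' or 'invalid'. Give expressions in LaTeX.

valid (s_(k+1) − s_k reduces to t_k)

s_(k+1) = -2/((k + 3)*(k + 5)*(k + 6))
s_(k+1) − s_k = 2*(3*k + 10)/(k**5 + 20*k**4 + 155*k**3 + 580*k**2 + 1044*k + 720)
(s_(k+1) − s_k) − t_k = 0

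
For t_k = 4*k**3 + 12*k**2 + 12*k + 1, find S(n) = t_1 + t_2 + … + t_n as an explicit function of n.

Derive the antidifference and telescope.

S(n) = n*(n**3 + 6*n**2 + 13*n + 9)

t_(k+1)/t_k = (4*k**3 + 24*k**2 + 48*k + 29)/(4*k**3 + 12*k**2 + 12*k + 1).
So A=1 and B=1, with C=k**3 + 3*k**2 + 3*k + 1/4.
f must satisfy (1)·f(k+1) − (1)·f(k) = k**3 + 3*k**2 + 3*k + 1/4.
d = 4 from the (0,0,3) case.
Solve for f: f(k) = k*(k**3 + 2*k**2 + k - 3)/4 (degree 4 ≤ 4).
Get s_k = R·t_k = k*(k**3 + 2*k**2 + k - 3) with R(k) = B(k−1)f(k)/C(k) = k*(k**3 + 2*k**2 + k - 3)/(4*k**3 + 12*k**2 + 12*k + 1).
Check: Δs_k = 4*k**3 + 12*k**2 + 12*k + 1. ✓
Telescope: S(n) = s_(n+1) − s_(1) = n**4 + 6*n**3 + 13*n**2 + 9*n + 1 − (1) = n*(n**3 + 6*n**2 + 13*n + 9).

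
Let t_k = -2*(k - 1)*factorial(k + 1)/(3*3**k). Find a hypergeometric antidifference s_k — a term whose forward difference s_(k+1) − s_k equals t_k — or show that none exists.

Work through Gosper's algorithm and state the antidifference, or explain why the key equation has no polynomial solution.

s_k = -2*factorial(k + 1)/3**k

Compute t_(k+1)/t_k: get k*(k + 2)/(3*(k - 1)).
So A=k/3 + 2/3 and B=1, with C=k - 1.
Key eq: (k/3 + 2/3)·f(k+1) = (1)·f(k) + (k - 1).
Degrees (1,0,1) ⇒ d ≤ 0.
Match coefficients ⇒ f(k) = 3.
Get s_k = R·t_k = -2*factorial(k + 1)/3**k with R(k) = B(k−1)f(k)/C(k) = 3/(k - 1).
s_(k+1) − s_k = -2*(k - 1)*factorial(k + 1)/(3*3**k) = t_k.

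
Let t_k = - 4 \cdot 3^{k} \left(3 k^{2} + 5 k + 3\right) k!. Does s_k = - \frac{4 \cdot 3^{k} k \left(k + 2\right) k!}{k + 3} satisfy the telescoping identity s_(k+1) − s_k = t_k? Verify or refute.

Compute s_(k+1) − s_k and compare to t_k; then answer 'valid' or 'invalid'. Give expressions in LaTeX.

s_(k+1) = -12*3**k*(k + 1)*(k + 3)*factorial(k + 1)/(k + 4)
s_(k+1) − s_k = -4*3**k*(3*k**4 + 23*k**3 + 60*k**2 + 64*k + 27)*factorial(k)/((k + 3)*(k + 4))
(s_(k+1) − s_k) − t_k = 4*3**k*(3*k**3 + 14*k**2 + 17*k + 9)*factorial(k)/((k + 3)*(k + 4))

Invalid: residual \frac{4 \cdot 3^{k} \left(3 k^{3} + 14 k^{2} + 17 k + 9\right) k!}{\left(k + 3\right) \left(k + 4\right)} ≠ 0.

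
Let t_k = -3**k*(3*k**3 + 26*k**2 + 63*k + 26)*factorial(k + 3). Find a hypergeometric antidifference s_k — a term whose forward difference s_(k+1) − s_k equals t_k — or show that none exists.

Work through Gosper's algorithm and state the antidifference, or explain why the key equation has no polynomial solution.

Ratio r(k) = 3*(3*k**4 + 47*k**3 + 264*k**2 + 614*k + 472)/(3*k**3 + 26*k**2 + 63*k + 26).
Take A(k)=3*k + 12, B(k)=1, C(k)=k**3 + 26*k**2/3 + 21*k + 26/3.
Key eq: (3*k + 12)·f(k+1) = (1)·f(k) + (k**3 + 26*k**2/3 + 21*k + 26/3).
d = 2 from the (1,0,3) case.
Solving with deg f ≤ 2: f(k) = (k**2 + 3*k - 2)/3.
Get s_k = R·t_k = -3**k*(k**2 + 3*k - 2)*factorial(k + 3) with R(k) = B(k−1)f(k)/C(k) = (k**2 + 3*k - 2)/(3*k**3 + 26*k**2 + 63*k + 26).
s_(k+1) − s_k = -3**k*(3*k**3 + 26*k**2 + 63*k + 26)*factorial(k + 3) = t_k.

s_k = -3**k*(k**2 + 3*k - 2)*factorial(k + 3)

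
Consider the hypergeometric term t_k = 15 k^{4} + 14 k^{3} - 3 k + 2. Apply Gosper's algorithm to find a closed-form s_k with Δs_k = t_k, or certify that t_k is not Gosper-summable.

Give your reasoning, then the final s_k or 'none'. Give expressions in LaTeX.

r(k) = (-3*k + 15*(k + 1)**4 + 14*(k + 1)**3 - 1)/(15*k**4 + 14*k**3 - 3*k + 2) after simplifying.
Take A(k)=1, B(k)=1, C(k)=k**4 + 14*k**3/15 - k/5 + 2/15.
f must satisfy (1)·f(k+1) − (1)·f(k) = k**4 + 14*k**3/15 - k/5 + 2/15.
d = 5 from the (0,0,4) case.
Solving with deg f ≤ 5: f(k) = k*(3*k**4 - 4*k**3 - 2*k**2 + 2*k + 3)/15.
Get s_k = R·t_k = k*(3*k**4 - 4*k**3 - 2*k**2 + 2*k + 3) with R(k) = B(k−1)f(k)/C(k) = k*(3*k**4 - 4*k**3 - 2*k**2 + 2*k + 3)/(15*k**4 + 14*k**3 - 3*k + 2).
Δs = 15*k**4 + 14*k**3 - 3*k + 2, as required.

s_k = k \left(3 k^{4} - 4 k^{3} - 2 k^{2} + 2 k + 3\right)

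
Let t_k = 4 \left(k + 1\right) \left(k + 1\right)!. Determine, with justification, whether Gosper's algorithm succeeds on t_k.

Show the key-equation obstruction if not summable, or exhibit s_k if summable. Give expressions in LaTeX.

t_(k+1)/t_k = (k + 2)**2/(k + 1).
Normal form (A,B,C) = (k + 2, 1, k + 1).
Set up (k + 2)·f(k+1) − (1)·f(k) − (k + 1) = 0.
From deg A=1, deg B=0, deg C=1: d=0.
A polynomial solution: f(k) = 1.
Certificate R = B(k−1)f/C = 1/(k + 1) gives s_k = 4*factorial(k + 1).
Δs = 4*(k + 1)*factorial(k + 1), as required.

Yes. s_k = 4 \left(k + 1\right)!.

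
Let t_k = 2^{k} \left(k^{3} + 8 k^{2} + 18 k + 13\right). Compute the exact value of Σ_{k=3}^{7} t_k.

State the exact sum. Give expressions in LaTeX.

Σ = 171328

Step 1: r(k) = 2*(k**3 + 11*k**2 + 37*k + 40)/(k**3 + 8*k**2 + 18*k + 13).
So A=2 and B=1, with C=k**3 + 8*k**2 + 18*k + 13.
Solve (2)·f(k+1) − (1)·f(k) = k**3 + 8*k**2 + 18*k + 13.
d = 3 from the (0,0,3) case.
A polynomial solution: f(k) = k**3 + 2*k**2 + 4*k - 1.
R(k) = B(k−1)·f(k)/C(k) = (k**3 + 2*k**2 + 4*k - 1)/(k**3 + 8*k**2 + 18*k + 13); s_k = R·t_k = 2**k*(k**3 + 2*k**2 + 4*k - 1).
Verify: 2**k*(k**3 + 8*k**2 + 18*k + 13) matches t_k.
Evaluate s at k=8 and k=3: 171776 and 448; difference 171328.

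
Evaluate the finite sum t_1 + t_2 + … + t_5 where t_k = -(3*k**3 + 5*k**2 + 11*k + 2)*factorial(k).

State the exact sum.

Σ = -75595

t_(k+1)/t_k = (3*k**4 + 17*k**3 + 44*k**2 + 51*k + 21)/(3*k**3 + 5*k**2 + 11*k + 2).
So A=k + 1 and B=1, with C=k**3 + 5*k**2/3 + 11*k/3 + 2/3.
Key eq: (k + 1)·f(k+1) = (1)·f(k) + (k**3 + 5*k**2/3 + 11*k/3 + 2/3).
From deg A=1, deg B=0, deg C=3: d=2.
Solve for f: f(k) = (3*k**2 - k + 3)/3 (degree 2 ≤ 2).
Then R = B(k−1)f/C = (3*k**2 - k + 3)/(3*k**3 + 5*k**2 + 11*k + 2), so s_k = R(k)·t_k = -(3*k**2 - k + 3)*factorial(k).
Verify: -(3*k**3 + 5*k**2 + 11*k + 2)*factorial(k) matches t_k.
Σ_(k=1)^(5) t_k = s_(6) − s_(1) = -75600 − (-5) = -75595.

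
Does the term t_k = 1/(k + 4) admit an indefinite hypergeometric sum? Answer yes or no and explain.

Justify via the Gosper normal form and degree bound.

Ratio r(k) = (k + 4)/(k + 5).
Gosper form: A/B · C(k+1)/C(k) with A=k + 4, B=k + 5, C=1.
f must satisfy (k + 4)·f(k+1) − (k + 4)·f(k) = 1.
Degrees (1,1,0) ⇒ d ≤ 0.
Put f(k) = c0: A·f(k+1) − B(k−1)·f(k) − C = -1; need -1 = 0 — inconsistent ⇒ no f, not summable.

No; the coefficient equations for f are inconsistent.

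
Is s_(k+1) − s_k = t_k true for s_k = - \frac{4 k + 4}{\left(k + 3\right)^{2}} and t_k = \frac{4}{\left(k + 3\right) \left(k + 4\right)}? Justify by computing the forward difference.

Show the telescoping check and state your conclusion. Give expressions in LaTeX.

s_(k+1) = 4*(-k - 2)/(k + 4)**2
s_(k+1) − s_k = 4*(k**2 + 3*k - 2)/(k**4 + 14*k**3 + 73*k**2 + 168*k + 144)
(s_(k+1) − s_k) − t_k = 8*(-2*k - 7)/(k**4 + 14*k**3 + 73*k**2 + 168*k + 144)

Invalid: residual \frac{8 \left(- 2 k - 7\right)}{k^{4} + 14 k^{3} + 73 k^{2} + 168 k + 144} ≠ 0.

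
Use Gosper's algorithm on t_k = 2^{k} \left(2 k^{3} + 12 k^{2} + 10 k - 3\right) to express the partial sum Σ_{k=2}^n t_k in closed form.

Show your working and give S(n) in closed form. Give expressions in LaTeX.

S(n) = 4 \cdot 2^{n} n^{3} + 12 \cdot 2^{n} n^{2} + 8 \cdot 2^{n} n - 6 \cdot 2^{n} - 36

t_(k+1)/t_k = 2*(2*k**3 + 18*k**2 + 40*k + 21)/(2*k**3 + 12*k**2 + 10*k - 3).
Take A(k)=2, B(k)=1, C(k)=k**3 + 6*k**2 + 5*k - 3/2.
Set up (2)·f(k+1) − (1)·f(k) − (k**3 + 6*k**2 + 5*k - 3/2) = 0.
Bound: deg f ≤ 3.
Match coefficients ⇒ f(k) = (2*k**3 - 2*k - 3)/2.
Then R = B(k−1)f/C = (2*k**3 - 2*k - 3)/(2*k**3 + 12*k**2 + 10*k - 3), so s_k = R(k)·t_k = 2**k*(2*k**3 - 2*k - 3).
Check: Δs_k = 2**k*(2*k**3 + 12*k**2 + 10*k - 3). ✓
Telescope: S(n) = s_(n+1) − s_(2) = 2**(n + 1)*(2*n**3 + 6*n**2 + 4*n - 3) − (36) = 4*2**n*n**3 + 12*2**n*n**2 + 8*2**n*n - 6*2**n - 36.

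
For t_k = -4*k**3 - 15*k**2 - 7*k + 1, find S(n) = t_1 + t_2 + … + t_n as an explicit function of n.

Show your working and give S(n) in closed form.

S(n) = n*(-n**3 - 7*n**2 - 12*n - 5)

Ratio r(k) = (4*k**3 + 27*k**2 + 49*k + 25)/(4*k**3 + 15*k**2 + 7*k - 1).
Take A(k)=1, B(k)=1, C(k)=k**3 + 15*k**2/4 + 7*k/4 - 1/4.
f must satisfy (1)·f(k+1) − (1)·f(k) = k**3 + 15*k**2/4 + 7*k/4 - 1/4.
Bound: deg f ≤ 4.
Coefficient equations give f(k) = k*(k**3 + 3*k**2 - 3*k - 2)/4.
Get s_k = R·t_k = k*(-k**3 - 3*k**2 + 3*k + 2) with R(k) = B(k−1)f(k)/C(k) = k*(k**3 + 3*k**2 - 3*k - 2)/(4*k**3 + 15*k**2 + 7*k - 1).
Check: Δs_k = -4*k**3 - 15*k**2 - 7*k + 1. ✓
Σ_(k=1)^n t_k = s_(n+1) − s_(1) = (-n**4 - 7*n**3 - 12*n**2 - 5*n + 1) − (1), i.e. n*(-n**3 - 7*n**2 - 12*n - 5).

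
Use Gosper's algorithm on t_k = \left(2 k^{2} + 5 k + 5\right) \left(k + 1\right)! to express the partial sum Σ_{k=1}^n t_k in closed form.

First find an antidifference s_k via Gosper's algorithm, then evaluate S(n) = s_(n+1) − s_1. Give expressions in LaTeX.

S(n) = 2 n \left(n + 2\right)! + 3 \left(n + 2\right)! - 6

Step 1: r(k) = (k + 2)*(5*k + 2*(k + 1)**2 + 10)/(2*k**2 + 5*k + 5).
A = k + 2, B = 1, C = k**2 + 5*k/2 + 5/2.
Solve (k + 2)·f(k+1) − (1)·f(k) = k**2 + 5*k/2 + 5/2.
From deg A=1, deg B=0, deg C=2: d=1.
Coefficient equations give f(k) = (2*k + 1)/2.
So s_k = (B(k−1)f/C)·t_k = ((2*k + 1)/(2*k**2 + 5*k + 5))·t_k = (2*k + 1)*factorial(k + 1).
Check: Δs_k = (2*k**2 + 5*k + 5)*factorial(k + 1). ✓
s_(n+1) = (2*n + 3)*factorial(n + 2) and s_(1) = 6, so S(n) = 2*n*factorial(n + 2) + 3*factorial(n + 2) - 6.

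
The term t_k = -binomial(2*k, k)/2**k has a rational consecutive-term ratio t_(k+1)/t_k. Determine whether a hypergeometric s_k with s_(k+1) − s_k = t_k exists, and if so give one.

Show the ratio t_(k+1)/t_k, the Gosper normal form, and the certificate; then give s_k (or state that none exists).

not Gosper-summable; s_k does not exist

t_(k+1)/t_k = (2*k + 1)/(k + 1).
So A=2*k + 1 and B=k + 1, with C=1.
Key eq: (2*k + 1)·f(k+1) = (k)·f(k) + (1).
d = -1 from the (1,1,0) case.
Bound -1 < 0, so the key equation has no polynomial solution.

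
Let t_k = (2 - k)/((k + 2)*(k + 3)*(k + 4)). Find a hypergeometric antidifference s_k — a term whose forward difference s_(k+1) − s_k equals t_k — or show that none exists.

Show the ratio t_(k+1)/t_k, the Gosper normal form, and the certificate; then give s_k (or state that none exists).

s_k = k/((k + 2)*(k + 3))

The ratio is (k - 1)*(k + 2)/((k - 2)*(k + 5)).
A = k + 2, B = k + 5, C = k - 2.
Solve (k + 2)·f(k+1) − (k + 4)·f(k) = k - 2.
deg f ≤ 2 (via 1,1,1).
A polynomial solution: f(k) = -k.
R(k) = B(k−1)·f(k)/C(k) = -k*(k + 4)/(k - 2); s_k = R·t_k = k/((k + 2)*(k + 3)).
Check: Δs_k = (2 - k)/(k**3 + 9*k**2 + 26*k + 24). ✓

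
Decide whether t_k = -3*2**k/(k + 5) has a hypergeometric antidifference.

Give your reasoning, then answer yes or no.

Ratio r(k) = 2*(k + 5)/(k + 6).
Gosper form: A/B · C(k+1)/C(k) with A=2*k + 10, B=k + 6, C=1.
f must satisfy (2*k + 10)·f(k+1) − (k + 5)·f(k) = 1.
From deg A=1, deg B=1, deg C=0: d=-1.
deg f ≤ -1 is impossible — no certificate.

No — negative degree bound, so no certificate f.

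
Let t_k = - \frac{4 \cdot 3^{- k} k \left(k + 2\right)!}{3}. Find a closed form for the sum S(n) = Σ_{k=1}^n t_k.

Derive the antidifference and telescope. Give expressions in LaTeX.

S(n) = 8 - \frac{4 \cdot 3^{- n} \left(n + 3\right)!}{3}

Step 1: r(k) = (k + 1)*(k + 3)/(3*k).
A = k/3 + 1, B = 1, C = k.
Key eq: (k/3 + 1)·f(k+1) = (1)·f(k) + (k).
d = 0 from the (1,0,1) case.
A polynomial solution: f(k) = 3.
Get s_k = R·t_k = -4*factorial(k + 2)/3**k with R(k) = B(k−1)f(k)/C(k) = 3/k.
s_(k+1) − s_k = -4*k*factorial(k + 2)/(3*3**k) = t_k.
Telescope: S(n) = s_(n+1) − s_(1) = -4*3**(-n - 1)*factorial(n + 3) − (-8) = 8 - 4*factorial(n + 3)/(3*3**n).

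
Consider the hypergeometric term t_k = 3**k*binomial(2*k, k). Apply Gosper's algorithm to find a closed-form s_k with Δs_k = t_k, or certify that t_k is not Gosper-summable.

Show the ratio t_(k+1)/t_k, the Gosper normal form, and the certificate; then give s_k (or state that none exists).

Ratio r(k) = 6*(2*k + 1)/(k + 1).
Take A(k)=12*k + 6, B(k)=k + 1, C(k)=1.
Solve (12*k + 6)·f(k+1) − (k)·f(k) = 1.
From deg A=1, deg B=1, deg C=0: d=-1.
deg f ≤ -1 is impossible — no certificate.

not Gosper-summable; s_k does not exist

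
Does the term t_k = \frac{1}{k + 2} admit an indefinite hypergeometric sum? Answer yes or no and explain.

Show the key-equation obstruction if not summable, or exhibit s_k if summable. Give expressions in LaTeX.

No. Not Gosper-summable.

r(k) = (k + 2)/(k + 3) after simplifying.
Factor: A=k + 2; B=k + 3; C=1.
Solve (k + 2)·f(k+1) − (k + 2)·f(k) = 1.
d = 0 from the (1,1,0) case.
f = c0 ⇒ A·f(k+1) − B(k−1)·f(k) − C = -1. The system {-1 = 0} is inconsistent; no antidifference.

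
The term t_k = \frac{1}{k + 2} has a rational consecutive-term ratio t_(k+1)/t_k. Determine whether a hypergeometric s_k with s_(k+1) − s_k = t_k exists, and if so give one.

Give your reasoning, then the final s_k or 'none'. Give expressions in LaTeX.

none (Gosper's algorithm certifies no s_k)

Step 1: r(k) = (k + 2)/(k + 3).
Gosper form: A/B · C(k+1)/C(k) with A=k + 2, B=k + 3, C=1.
Need (k + 2)·f(k+1) − (k + 2)·f(k) = 1.
From deg A=1, deg B=1, deg C=0: d=0.
f = c0 ⇒ A·f(k+1) − B(k−1)·f(k) − C = -1. The system {-1 = 0} is inconsistent; no antidifference.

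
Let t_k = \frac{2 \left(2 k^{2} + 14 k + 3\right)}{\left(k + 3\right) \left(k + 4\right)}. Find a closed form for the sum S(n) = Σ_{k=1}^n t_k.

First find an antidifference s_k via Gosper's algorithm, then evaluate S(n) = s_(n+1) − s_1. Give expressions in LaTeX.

S(n) = \frac{n \left(8 n + 11\right)}{2 \left(n + 4\right)}

Ratio r(k) = (k + 3)*(14*k + 2*(k + 1)**2 + 17)/((k + 5)*(2*k**2 + 14*k + 3)).
Factor: A=k + 3; B=k + 5; C=k**2 + 7*k + 3/2.
Set up (k + 3)·f(k+1) − (k + 4)·f(k) − (k**2 + 7*k + 3/2) = 0.
From deg A=1, deg B=1, deg C=2: d=2.
Solve for f: f(k) = k*(2*k - 1)/2 (degree 2 ≤ 2).
Certificate R = B(k−1)f/C = k*(k + 4)*(2*k - 1)/(2*k**2 + 14*k + 3) gives s_k = 2*k*(2*k - 1)/(k + 3).
Δs = 2*(2*k**2 + 14*k + 3)/(k**2 + 7*k + 12), as required.
Telescope: S(n) = s_(n+1) − s_(1) = 2*(2*n**2 + 3*n + 1)/(n + 4) − (1/2) = n*(8*n + 11)/(2*(n + 4)).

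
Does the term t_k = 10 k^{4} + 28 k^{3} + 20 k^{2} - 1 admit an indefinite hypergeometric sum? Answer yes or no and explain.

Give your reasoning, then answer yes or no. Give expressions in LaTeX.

Yes. s_k = k \left(2 k^{4} + 2 k^{3} - 4 k^{2} - 3 k + 2\right).

t_(k+1)/t_k = (10*k**4 + 68*k**3 + 164*k**2 + 164*k + 57)/(10*k**4 + 28*k**3 + 20*k**2 - 1).
So A=1 and B=1, with C=k**4 + 14*k**3/5 + 2*k**2 - 1/10.
Need (1)·f(k+1) − (1)·f(k) = k**4 + 14*k**3/5 + 2*k**2 - 1/10.
Bound: deg f ≤ 5.
Solve for f: f(k) = k*(2*k**4 + 2*k**3 - 4*k**2 - 3*k + 2)/10 (degree 5 ≤ 5).
Get s_k = R·t_k = k*(2*k**4 + 2*k**3 - 4*k**2 - 3*k + 2) with R(k) = B(k−1)f(k)/C(k) = k*(2*k**4 + 2*k**3 - 4*k**2 - 3*k + 2)/(10*k**4 + 28*k**3 + 20*k**2 - 1).
Check: Δs_k = 10*k**4 + 28*k**3 + 20*k**2 - 1. ✓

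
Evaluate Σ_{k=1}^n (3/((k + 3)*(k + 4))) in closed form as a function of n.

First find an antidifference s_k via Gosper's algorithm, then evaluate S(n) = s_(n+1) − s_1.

S(n) = 3*n/(4*(n + 4))

Step 1: r(k) = (k + 3)/(k + 5).
So A=k + 3 and B=k + 5, with C=1.
Set up (k + 3)·f(k+1) − (k + 4)·f(k) − (1) = 0.
From deg A=1, deg B=1, deg C=0: d=1.
Coefficient equations give f(k) = k/3.
So s_k = (B(k−1)f/C)·t_k = (k*(k + 4)/3)·t_k = k/(k + 3).
Δs = 3/(k**2 + 7*k + 12), as required.
Σ_(k=1)^n t_k = s_(n+1) − s_(1) = ((n + 1)/(n + 4)) − (1/4), i.e. 3*n/(4*(n + 4)).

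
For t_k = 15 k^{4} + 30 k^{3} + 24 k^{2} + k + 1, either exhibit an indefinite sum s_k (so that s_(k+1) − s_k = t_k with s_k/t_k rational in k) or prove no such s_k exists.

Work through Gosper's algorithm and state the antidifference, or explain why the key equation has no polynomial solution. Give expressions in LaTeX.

t_(k+1)/t_k = (15*k**4 + 90*k**3 + 204*k**2 + 199*k + 71)/(15*k**4 + 30*k**3 + 24*k**2 + k + 1).
Take A(k)=1, B(k)=1, C(k)=k**4 + 2*k**3 + 8*k**2/5 + k/15 + 1/15.
Key eq: (1)·f(k+1) = (1)·f(k) + (k**4 + 2*k**3 + 8*k**2/5 + k/15 + 1/15).
From deg A=0, deg B=0, deg C=4: d=5.
Match coefficients ⇒ f(k) = k*(3*k**4 - 2*k**2 - 4*k + 4)/15.
Get s_k = R·t_k = k*(3*k**4 - 2*k**2 - 4*k + 4) with R(k) = B(k−1)f(k)/C(k) = k*(3*k**4 - 2*k**2 - 4*k + 4)/(15*k**4 + 30*k**3 + 24*k**2 + k + 1).
Verify: 15*k**4 + 30*k**3 + 24*k**2 + k + 1 matches t_k.

s_k = k \left(3 k^{4} - 2 k^{2} - 4 k + 4\right)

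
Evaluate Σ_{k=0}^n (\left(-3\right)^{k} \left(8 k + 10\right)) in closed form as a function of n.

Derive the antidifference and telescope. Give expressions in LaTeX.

S(n) = 6 \left(-3\right)^{n} n + 9 \left(-3\right)^{n} + 1

Compute t_(k+1)/t_k: get 3*(-4*k - 9)/(4*k + 5).
Take A(k)=-3, B(k)=1, C(k)=k + 5/4.
Key eq: (-3)·f(k+1) = (1)·f(k) + (k + 5/4).
deg f ≤ 1 (via 0,0,1).
Coefficient equations give f(k) = -(2*k + 1)/8.
R(k) = B(k−1)·f(k)/C(k) = -(2*k + 1)/(2*(4*k + 5)); s_k = R·t_k = (-3)**k*(-2*k - 1).
Δs = (-3)**k*(8*k + 10), as required.
Σ_(k=0)^n t_k = s_(n+1) − s_(0) = (3*(-3)**n*(2*n + 3)) − (-1), i.e. 6*(-3)**n*n + 9*(-3)**n + 1.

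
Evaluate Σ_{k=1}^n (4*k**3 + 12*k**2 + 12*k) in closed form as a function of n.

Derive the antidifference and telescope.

t_(k+1)/t_k = (k**3 + 6*k**2 + 12*k + 7)/(k*(k**2 + 3*k + 3)).
Normal form (A,B,C) = (1, 1, k**3 + 3*k**2 + 3*k).
Set up (1)·f(k+1) − (1)·f(k) − (k**3 + 3*k**2 + 3*k) = 0.
Bound: deg f ≤ 4.
Match coefficients ⇒ f(k) = k*(k - 1)*(k**2 + 3*k + 4)/4.
Get s_k = R·t_k = k*(k**3 + 2*k**2 + k - 4) with R(k) = B(k−1)f(k)/C(k) = (k - 1)*(k**2 + 3*k + 4)/(4*(k**2 + 3*k + 3)).
Verify: 4*k*(k**2 + 3*k + 3) matches t_k.
s_(n+1) = n*(n**3 + 6*n**2 + 13*n + 8) and s_(1) = 0, so S(n) = n*(n**3 + 6*n**2 + 13*n + 8).

S(n) = n*(n**3 + 6*n**2 + 13*n + 8)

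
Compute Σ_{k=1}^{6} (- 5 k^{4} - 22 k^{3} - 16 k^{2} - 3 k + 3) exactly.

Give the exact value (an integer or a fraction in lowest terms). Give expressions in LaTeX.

t_(k+1)/t_k = (5*k**4 + 42*k**3 + 112*k**2 + 121*k + 43)/(5*k**4 + 22*k**3 + 16*k**2 + 3*k - 3).
Normal form (A,B,C) = (1, 1, k**4 + 22*k**3/5 + 16*k**2/5 + 3*k/5 - 3/5).
Need (1)·f(k+1) − (1)·f(k) = k**4 + 22*k**3/5 + 16*k**2/5 + 3*k/5 - 3/5.
Bound: deg f ≤ 5.
Match coefficients ⇒ f(k) = k*(k**4 + 3*k**3 - 4*k**2 - k - 2)/5.
R(k) = B(k−1)·f(k)/C(k) = k*(k**4 + 3*k**3 - 4*k**2 - k - 2)/(5*k**4 + 22*k**3 + 16*k**2 + 3*k - 3); s_k = R·t_k = k*(-k**4 - 3*k**3 + 4*k**2 + k + 2).
Check: Δs_k = -5*k**4 - 22*k**3 - 16*k**2 - 3*k + 3. ✓
Σ_(k=1)^(6) t_k = s_(7) − s_(1) = -22575 − (3) = -22578.

Σ = -22578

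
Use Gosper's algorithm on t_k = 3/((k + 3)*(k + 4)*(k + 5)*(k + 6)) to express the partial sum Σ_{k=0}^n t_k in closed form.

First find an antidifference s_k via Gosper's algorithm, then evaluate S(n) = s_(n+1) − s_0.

t_(k+1)/t_k = (k + 3)/(k + 7).
A = k + 3, B = k + 7, C = 1.
Key eq: (k + 3)·f(k+1) = (k + 6)·f(k) + (1).
From deg A=1, deg B=1, deg C=0: d=3.
A polynomial solution: f(k) = k*(k**2 + 12*k + 47)/180.
R(k) = B(k−1)·f(k)/C(k) = k*(k + 6)*(k**2 + 12*k + 47)/180; s_k = R·t_k = k*(k**2 + 12*k + 47)/(60*(k + 3)*(k + 4)*(k + 5)).
Δs = 3/(k**4 + 18*k**3 + 119*k**2 + 342*k + 360), as required.
Evaluate: s_(n+1) = (n**3 + 15*n**2 + 74*n + 60)/(60*(n**3 + 15*n**2 + 74*n + 120)); subtract s_(0) = 0 ⇒ S(n) = (n**3 + 15*n**2 + 74*n + 60)/(60*(n**3 + 15*n**2 + 74*n + 120)).

S(n) = (n**3 + 15*n**2 + 74*n + 60)/(60*(n**3 + 15*n**2 + 74*n + 120))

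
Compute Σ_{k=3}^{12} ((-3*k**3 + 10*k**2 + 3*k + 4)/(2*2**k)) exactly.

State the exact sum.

Step 1: r(k) = (3*k**3 - k**2 - 14*k - 14)/(2*(3*k**3 - 10*k**2 - 3*k - 4)).
So A=1/2 and B=1, with C=k**3 - 10*k**2/3 - k - 4/3.
Need (1/2)·f(k+1) − (1)·f(k) = k**3 - 10*k**2/3 - k - 4/3.
From deg A=0, deg B=0, deg C=3: d=3.
Solving with deg f ≤ 3: f(k) = -2*(3*k**3 - k**2 + 4*k + 2)/3.
So s_k = (B(k−1)f/C)·t_k = (-2*(3*k**3 - k**2 + 4*k + 2)/(3*k**3 - 10*k**2 - 3*k - 4))·t_k = (3*k**3 - k**2 + 4*k + 2)/2**k.
Δs = (-3*k**3 + 10*k**2 + 3*k + 4)/(2*2**k), as required.
Σ_(k=3)^(12) t_k = s_(13) − s_(3) = 1619/2048 − (43/4) = -20397/2048.

Σ = -20397/2048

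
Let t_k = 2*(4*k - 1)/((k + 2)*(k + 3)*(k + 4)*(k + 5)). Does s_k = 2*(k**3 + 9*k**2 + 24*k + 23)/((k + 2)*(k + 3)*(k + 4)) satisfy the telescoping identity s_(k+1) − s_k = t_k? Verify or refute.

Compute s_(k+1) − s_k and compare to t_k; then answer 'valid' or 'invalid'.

Valid — Δs_k = t_k.

s_(k+1) = 2*(24*k + (k + 1)**3 + 9*(k + 1)**2 + 47)/((k + 3)*(k + 4)*(k + 5))
s_(k+1) − s_k = 2*(4*k - 1)/(k**4 + 14*k**3 + 71*k**2 + 154*k + 120)
(s_(k+1) − s_k) − t_k = 0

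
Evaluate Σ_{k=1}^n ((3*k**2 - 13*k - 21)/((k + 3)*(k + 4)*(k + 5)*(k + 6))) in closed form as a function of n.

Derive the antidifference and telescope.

S(n) = n*(7*n**2 - 255*n - 682)/(120*(n**3 + 15*n**2 + 74*n + 120))

r(k) = (k + 3)*(13*k - 3*(k + 1)**2 + 34)/((k + 7)*(-3*k**2 + 13*k + 21)) after simplifying.
A = k + 3, B = k + 7, C = k**2 - 13*k/3 - 7.
Key eq: (k + 3)·f(k+1) = (k + 6)·f(k) + (k**2 - 13*k/3 - 7).
d = 3 from the (1,1,2) case.
Solve for f: f(k) = -k*(3*k + 4)/3 (degree 2 ≤ 3).
Certificate R = B(k−1)f/C = -k*(k + 6)*(3*k + 4)/(3*k**2 - 13*k - 21) gives s_k = k*(-3*k - 4)/((k + 3)*(k + 4)*(k + 5)).
s_(k+1) − s_k = (3*k**2 - 13*k - 21)/(k**4 + 18*k**3 + 119*k**2 + 342*k + 360) = t_k.
Σ_(k=1)^n t_k = s_(n+1) − s_(1) = ((-3*n**2 - 10*n - 7)/(n**3 + 15*n**2 + 74*n + 120)) − (-7/120), i.e. n*(7*n**2 - 255*n - 682)/(120*(n**3 + 15*n**2 + 74*n + 120)).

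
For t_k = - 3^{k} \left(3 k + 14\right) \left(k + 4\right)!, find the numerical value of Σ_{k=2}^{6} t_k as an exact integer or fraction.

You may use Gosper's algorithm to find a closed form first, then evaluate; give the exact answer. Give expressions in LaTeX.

Compute t_(k+1)/t_k: get 3*(k + 5)*(3*k + 17)/(3*k + 14).
So A=3*k + 15 and B=1, with C=k + 14/3.
Solve (3*k + 15)·f(k+1) − (1)·f(k) = k + 14/3.
d = 0 from the (1,0,1) case.
A polynomial solution: f(k) = 1/3.
So s_k = (B(k−1)f/C)·t_k = (1/(3*k + 14))·t_k = -3**k*factorial(k + 4).
Check: Δs_k = -3**k*(3*k + 14)*factorial(k + 4). ✓
Evaluate s at k=7 and k=2: -87298041600 and -6480; difference -87298035120.

Σ = -87298035120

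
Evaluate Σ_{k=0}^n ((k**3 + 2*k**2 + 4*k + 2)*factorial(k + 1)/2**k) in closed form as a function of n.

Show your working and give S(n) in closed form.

Step 1: r(k) = (k**4 + 7*k**3 + 21*k**2 + 31*k + 18)/(2*(k**3 + 2*k**2 + 4*k + 2)).
Gosper form: A/B · C(k+1)/C(k) with A=k/2 + 1, B=1, C=k**3 + 2*k**2 + 4*k + 2.
Set up (k/2 + 1)·f(k+1) − (1)·f(k) − (k**3 + 2*k**2 + 4*k + 2) = 0.
deg f ≤ 2 (via 1,0,3).
Coefficient equations give f(k) = 2*(k - 1)*(k + 1).
Certificate R = B(k−1)f/C = 2*(k - 1)*(k + 1)/(k**3 + 2*k**2 + 4*k + 2) gives s_k = 2**(1 - k)*(k - 1)*(k + 1)*factorial(k + 1).
Verify: (k**3 + 2*k**2 + 4*k + 2)*factorial(k + 1)/2**k matches t_k.
s_(n+1) = n*(n + 2)*factorial(n + 2)/2**n and s_(0) = -2, so S(n) = (2**(n + 1) + n**4*factorial(n) + 5*n**3*factorial(n) + 8*n**2*factorial(n) + 4*n*factorial(n))/2**n.

S(n) = (2**(n + 1) + n**4*factorial(n) + 5*n**3*factorial(n) + 8*n**2*factorial(n) + 4*n*factorial(n))/2**n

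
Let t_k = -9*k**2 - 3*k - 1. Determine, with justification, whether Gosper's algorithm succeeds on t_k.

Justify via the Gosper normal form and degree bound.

r(k) = (9*k**2 + 21*k + 13)/(9*k**2 + 3*k + 1) after simplifying.
So A=1 and B=1, with C=k**2 + k/3 + 1/9.
Key eq: (1)·f(k+1) = (1)·f(k) + (k**2 + k/3 + 1/9).
deg f ≤ 3 (via 0,0,2).
Coefficient equations give f(k) = k*(3*k**2 - 3*k + 1)/9.
So s_k = (B(k−1)f/C)·t_k = (k*(3*k**2 - 3*k + 1)/(9*k**2 + 3*k + 1))·t_k = k*(-3*k**2 + 3*k - 1).
Verify: -9*k**2 - 3*k - 1 matches t_k.

Yes. s_k = k*(-3*k**2 + 3*k - 1).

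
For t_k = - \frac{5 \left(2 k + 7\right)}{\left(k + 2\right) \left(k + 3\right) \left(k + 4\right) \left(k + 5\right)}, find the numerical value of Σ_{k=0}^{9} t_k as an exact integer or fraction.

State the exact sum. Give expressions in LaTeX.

Σ = -25/42

Ratio r(k) = (k + 2)*(2*k + 9)/((k + 6)*(2*k + 7)).
So A=k + 2 and B=k + 6, with C=k + 7/2.
f must satisfy (k + 2)·f(k+1) − (k + 5)·f(k) = k + 7/2.
From deg A=1, deg B=1, deg C=1: d=3.
A polynomial solution: f(k) = k*(k + 3)*(k + 6)/16.
So s_k = (B(k−1)f/C)·t_k = (k*(k + 3)*(k + 5)*(k + 6)/(8*(2*k + 7)))·t_k = 5*k*(-k - 6)/(8*(k**2 + 6*k + 8)).
s_(k+1) − s_k = 5*(-2*k - 7)/(k**4 + 14*k**3 + 71*k**2 + 154*k + 120) = t_k.
Evaluate s at k=10 and k=0: -25/42 and 0; difference -25/42.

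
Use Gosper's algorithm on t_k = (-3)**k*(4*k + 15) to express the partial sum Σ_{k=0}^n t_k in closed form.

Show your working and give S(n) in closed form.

S(n) = 3*(-3)**n*n + 12*(-3)**n + 3

Compute t_(k+1)/t_k: get 3*(-4*k - 19)/(4*k + 15).
A = -3, B = 1, C = k + 15/4.
Set up (-3)·f(k+1) − (1)·f(k) − (k + 15/4) = 0.
deg f ≤ 1 (via 0,0,1).
A polynomial solution: f(k) = -(k + 3)/4.
Certificate R = B(k−1)f/C = -(k + 3)/(4*k + 15) gives s_k = (-3)**k*(-k - 3).
s_(k+1) − s_k = (-3)**k*(4*k + 15) = t_k.
Σ_(k=0)^n t_k = s_(n+1) − s_(0) = (3*(-3)**n*(n + 4)) − (-3), i.e. 3*(-3)**n*n + 12*(-3)**n + 3.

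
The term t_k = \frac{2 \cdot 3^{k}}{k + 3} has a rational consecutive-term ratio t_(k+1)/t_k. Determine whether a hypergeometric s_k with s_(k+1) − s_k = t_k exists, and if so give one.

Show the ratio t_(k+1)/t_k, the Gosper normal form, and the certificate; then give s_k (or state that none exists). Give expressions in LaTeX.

no hypergeometric antidifference exists

t_(k+1)/t_k = 3*(k + 3)/(k + 4).
So A=3*k + 9 and B=k + 4, with C=1.
Set up (3*k + 9)·f(k+1) − (k + 3)·f(k) − (1) = 0.
From deg A=1, deg B=1, deg C=0: d=-1.
Negative degree bound (-1): no f exists, t_k not Gosper-summable.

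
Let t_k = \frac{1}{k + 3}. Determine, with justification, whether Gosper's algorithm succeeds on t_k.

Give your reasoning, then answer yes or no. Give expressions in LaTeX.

No; the coefficient equations for f are inconsistent.

t_(k+1)/t_k = (k + 3)/(k + 4).
Gosper form: A/B · C(k+1)/C(k) with A=k + 3, B=k + 4, C=1.
Set up (k + 3)·f(k+1) − (k + 3)·f(k) − (1) = 0.
Degrees (1,1,0) ⇒ d ≤ 0.
Generic f = c0 gives residual -1; -1 = 0 cannot hold, so t_k is not Gosper-summable.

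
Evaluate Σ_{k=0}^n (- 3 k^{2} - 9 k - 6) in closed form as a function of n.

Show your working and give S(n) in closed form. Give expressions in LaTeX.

S(n) = - n^{3} - 6 n^{2} - 11 n - 6

Compute t_(k+1)/t_k: get (k + 3)/(k + 1).
A = 1, B = 1, C = k**2 + 3*k + 2.
Set up (1)·f(k+1) − (1)·f(k) − (k**2 + 3*k + 2) = 0.
From deg A=0, deg B=0, deg C=2: d=3.
Solve for f: f(k) = k*(k + 1)*(k + 2)/3 (degree 3 ≤ 3).
Get s_k = R·t_k = k*(-k**2 - 3*k - 2) with R(k) = B(k−1)f(k)/C(k) = k/3.
Δs = -3*k**2 - 9*k - 6, as required.
s_(n+1) = -n**3 - 6*n**2 - 11*n - 6 and s_(0) = 0, so S(n) = -n**3 - 6*n**2 - 11*n - 6.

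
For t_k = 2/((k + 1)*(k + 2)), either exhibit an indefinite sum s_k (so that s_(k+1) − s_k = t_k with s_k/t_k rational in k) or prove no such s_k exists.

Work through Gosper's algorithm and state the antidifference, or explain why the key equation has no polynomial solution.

r(k) = (k + 1)/(k + 3) after simplifying.
A = k + 1, B = k + 3, C = 1.
Key eq: (k + 1)·f(k+1) = (k + 2)·f(k) + (1).
From deg A=1, deg B=1, deg C=0: d=1.
A polynomial solution: f(k) = k.
Then R = B(k−1)f/C = k*(k + 2), so s_k = R(k)·t_k = 2*k/(k + 1).
Check: Δs_k = 2/(k**2 + 3*k + 2). ✓

s_k = 2*k/(k + 1)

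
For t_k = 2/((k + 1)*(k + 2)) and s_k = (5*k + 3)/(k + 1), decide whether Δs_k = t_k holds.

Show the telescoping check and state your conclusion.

valid; difference matches t_k

s_(k+1) = (5*k + 8)/(k + 2)
s_(k+1) − s_k = 2/(k**2 + 3*k + 2)
(s_(k+1) − s_k) − t_k = 0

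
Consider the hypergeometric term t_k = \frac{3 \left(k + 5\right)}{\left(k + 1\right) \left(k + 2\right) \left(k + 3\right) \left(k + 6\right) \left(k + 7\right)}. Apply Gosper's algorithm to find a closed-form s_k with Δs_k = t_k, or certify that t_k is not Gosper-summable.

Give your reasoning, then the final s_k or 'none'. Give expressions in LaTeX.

s_k = \frac{k \left(k^{2} + 9 k + 20\right)}{12 \left(k^{3} + 9 k^{2} + 20 k + 12\right)}

The ratio is (k + 1)*(k + 6)**2/((k + 4)*(k + 5)*(k + 8)).
Normal form (A,B,C) = (k + 1, k + 8, k**3 + 14*k**2 + 65*k + 100).
f must satisfy (k + 1)·f(k+1) − (k + 7)·f(k) = k**3 + 14*k**2 + 65*k + 100.
Bound: deg f ≤ 6.
A polynomial solution: f(k) = k*(k + 3)*(k + 4)**2*(k + 5)**2/36.
Certificate R = B(k−1)f/C = k*(k + 3)*(k + 4)*(k + 7)/36 gives s_k = k*(k**2 + 9*k + 20)/(12*(k**3 + 9*k**2 + 20*k + 12)).
s_(k+1) − s_k = 3*(k + 5)/(k**5 + 19*k**4 + 131*k**3 + 401*k**2 + 540*k + 252) = t_k.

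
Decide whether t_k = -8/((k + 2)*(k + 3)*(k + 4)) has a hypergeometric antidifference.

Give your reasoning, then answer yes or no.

The ratio is (k + 2)/(k + 5).
A = k + 2, B = k + 5, C = 1.
Need (k + 2)·f(k+1) − (k + 4)·f(k) = 1.
d = 2 from the (1,1,0) case.
A polynomial solution: f(k) = k*(k + 5)/12.
R(k) = B(k−1)·f(k)/C(k) = k*(k + 4)*(k + 5)/12; s_k = R·t_k = 2*k*(-k - 5)/(3*(k + 2)*(k + 3)).
s_(k+1) − s_k = -8/(k**3 + 9*k**2 + 26*k + 24) = t_k.

Yes. s_k = 2*k*(-k - 5)/(3*(k + 2)*(k + 3)).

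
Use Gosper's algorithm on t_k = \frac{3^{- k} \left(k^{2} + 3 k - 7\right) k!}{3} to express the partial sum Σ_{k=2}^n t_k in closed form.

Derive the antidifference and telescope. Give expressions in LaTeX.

S(n) = 3^{- n - 1} \left(- 4 \cdot 3^{n} + n^{2} n! + 6 n n! + 5 n!\right)

Compute t_(k+1)/t_k: get (k + 1)*(3*k + (k + 1)**2 - 4)/(3*(k**2 + 3*k - 7)).
Factor: A=k/3 + 1/3; B=1; C=k**2 + 3*k - 7.
Need (k/3 + 1/3)·f(k+1) − (1)·f(k) = k**2 + 3*k - 7.
deg f ≤ 1 (via 1,0,2).
A polynomial solution: f(k) = 3*(k + 4).
Then R = B(k−1)f/C = 3*(k + 4)/(k**2 + 3*k - 7), so s_k = R(k)·t_k = (k + 4)*factorial(k)/3**k.
Check: Δs_k = (k**2 + 3*k - 7)*factorial(k)/(3*3**k). ✓
Evaluate: s_(n+1) = 3**(-n - 1)*(n + 5)*factorial(n + 1); subtract s_(2) = 4/3 ⇒ S(n) = 3**(-n - 1)*(-4*3**n + n**2*factorial(n) + 6*n*factorial(n) + 5*factorial(n)).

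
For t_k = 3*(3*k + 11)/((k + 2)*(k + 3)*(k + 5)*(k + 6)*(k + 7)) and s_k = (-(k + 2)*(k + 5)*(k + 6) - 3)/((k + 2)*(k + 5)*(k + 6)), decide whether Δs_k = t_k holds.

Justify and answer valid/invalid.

s_(k+1) = (-(k + 3)*(k + 6)*(k + 7) - 3)/((k + 3)*(k + 6)*(k + 7))
s_(k+1) − s_k = 3*(3*k + 11)/(k**5 + 23*k**4 + 203*k**3 + 853*k**2 + 1692*k + 1260)
(s_(k+1) − s_k) − t_k = 0

valid; difference matches t_k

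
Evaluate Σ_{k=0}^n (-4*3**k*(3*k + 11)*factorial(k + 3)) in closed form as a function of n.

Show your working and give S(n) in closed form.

t_(k+1)/t_k = 3*(k + 4)*(3*k + 14)/(3*k + 11).
Normal form (A,B,C) = (3*k + 12, 1, k + 11/3).
f must satisfy (3*k + 12)·f(k+1) − (1)·f(k) = k + 11/3.
deg f ≤ 0 (via 1,0,1).
Match coefficients ⇒ f(k) = 1/3.
Certificate R = B(k−1)f/C = 1/(3*k + 11) gives s_k = -4*3**k*factorial(k + 3).
Δs = -4*3**k*(3*k + 11)*factorial(k + 3), as required.
Evaluate: s_(n+1) = -12*3**n*factorial(n + 4); subtract s_(0) = -24 ⇒ S(n) = -12*3**n*factorial(n + 4) + 24.

S(n) = -12*3**n*factorial(n + 4) + 24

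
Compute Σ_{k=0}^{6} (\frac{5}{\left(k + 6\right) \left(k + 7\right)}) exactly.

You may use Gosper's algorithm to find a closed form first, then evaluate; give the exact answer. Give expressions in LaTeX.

Step 1: r(k) = (k + 6)/(k + 8).
Take A(k)=k + 6, B(k)=k + 8, C(k)=1.
Key eq: (k + 6)·f(k+1) = (k + 7)·f(k) + (1).
deg f ≤ 1 (via 1,1,0).
Solving with deg f ≤ 1: f(k) = k/6.
R(k) = B(k−1)·f(k)/C(k) = k*(k + 7)/6; s_k = R·t_k = 5*k/(6*(k + 6)).
Verify: 5/(k**2 + 13*k + 42) matches t_k.
Telescoping: Σ = s_(7) − s_(0) = 35/78 − (0) = 35/78.

Σ = 35/78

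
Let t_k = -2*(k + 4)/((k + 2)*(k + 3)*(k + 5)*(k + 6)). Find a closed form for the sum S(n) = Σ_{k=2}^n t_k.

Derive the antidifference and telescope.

Ratio r(k) = (k + 2)*(k + 5)**2/((k + 4)**2*(k + 7)).
Factor: A=k + 2; B=k + 7; C=k**2 + 8*k + 16.
Key eq: (k + 2)·f(k+1) = (k + 6)·f(k) + (k**2 + 8*k + 16).
deg f ≤ 4 (via 1,1,2).
Solving with deg f ≤ 4: f(k) = k*(k + 3)*(k + 4)*(k + 7)/20.
Then R = B(k−1)f/C = k*(k + 3)*(k + 6)*(k + 7)/(20*(k + 4)), so s_k = R(k)·t_k = k*(-k - 7)/(10*(k**2 + 7*k + 10)).
s_(k+1) − s_k = 2*(-k - 4)/(k**4 + 16*k**3 + 91*k**2 + 216*k + 180) = t_k.
Telescope: S(n) = s_(n+1) − s_(2) = (-n**2 - 9*n - 8)/(10*(n**2 + 9*n + 18)) − (-9/140) = (-n**2 - 9*n + 10)/(28*(n**2 + 9*n + 18)).

S(n) = (-n**2 - 9*n + 10)/(28*(n**2 + 9*n + 18))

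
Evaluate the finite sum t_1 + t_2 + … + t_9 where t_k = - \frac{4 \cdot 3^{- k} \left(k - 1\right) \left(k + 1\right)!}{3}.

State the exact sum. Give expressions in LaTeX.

Σ = -1969256/729

r(k) = k*(k + 2)/(3*(k - 1)) after simplifying.
Gosper form: A/B · C(k+1)/C(k) with A=k/3 + 2/3, B=1, C=k - 1.
Set up (k/3 + 2/3)·f(k+1) − (1)·f(k) − (k - 1) = 0.
Degrees (1,0,1) ⇒ d ≤ 0.
Solving with deg f ≤ 0: f(k) = 3.
So s_k = (B(k−1)f/C)·t_k = (3/(k - 1))·t_k = -4*factorial(k + 1)/3**k.
Verify: -4*(k - 1)*factorial(k + 1)/(3*3**k) matches t_k.
Telescoping: Σ = s_(10) − s_(1) = -1971200/729 − (-8/3) = -1969256/729.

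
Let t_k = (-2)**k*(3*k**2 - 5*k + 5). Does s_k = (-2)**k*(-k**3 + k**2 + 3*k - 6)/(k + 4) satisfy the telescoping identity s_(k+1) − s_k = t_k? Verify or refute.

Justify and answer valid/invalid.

s_(k+1) = (-2)**(k + 1)*(-k**3 - 2*k**2 + 2*k - 3)/(k + 5)
s_(k+1) − s_k = (-2)**k*(3*k**4 + 16*k**3 + 4*k**2 - 19*k + 54)/(k**2 + 9*k + 20)
(s_(k+1) − s_k) − t_k = (-2)**(k + 1)*(3*k**3 + 8*k**2 - 18*k + 23)/(k**2 + 9*k + 20)

Invalid: residual (-2)**(k + 1)*(3*k**3 + 8*k**2 - 18*k + 23)/(k**2 + 9*k + 20) ≠ 0.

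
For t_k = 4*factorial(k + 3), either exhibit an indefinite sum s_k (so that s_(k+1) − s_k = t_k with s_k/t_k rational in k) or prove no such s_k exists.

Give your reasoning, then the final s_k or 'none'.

t_(k+1)/t_k = k + 4.
Take A(k)=k + 4, B(k)=1, C(k)=1.
Set up (k + 4)·f(k+1) − (1)·f(k) − (1) = 0.
d = -1 from the (1,0,0) case.
deg f ≤ -1 is impossible — no certificate.

none — t_k is not Gosper-summable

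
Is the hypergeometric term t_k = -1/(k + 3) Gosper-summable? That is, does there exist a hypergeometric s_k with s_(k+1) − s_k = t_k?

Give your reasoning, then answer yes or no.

No. Not Gosper-summable.

r(k) = (k + 3)/(k + 4) after simplifying.
Take A(k)=k + 3, B(k)=k + 4, C(k)=1.
Key eq: (k + 3)·f(k+1) = (k + 3)·f(k) + (1).
d = 0 from the (1,1,0) case.
f = c0 ⇒ A·f(k+1) − B(k−1)·f(k) − C = -1. The system {-1 = 0} is inconsistent; no antidifference.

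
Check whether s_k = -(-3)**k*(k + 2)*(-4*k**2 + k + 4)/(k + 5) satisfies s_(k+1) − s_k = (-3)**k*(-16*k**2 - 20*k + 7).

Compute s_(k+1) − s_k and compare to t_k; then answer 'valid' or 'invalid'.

Invalid: residual (-3)**(k + 1)*(-16*k**3 - 104*k**2 - 92*k + 39)/(k**2 + 11*k + 30) ≠ 0.

s_(k+1) = 3*(-3)**k*(k + 3)*(k - 4*(k + 1)**2 + 5)/(k + 6)
s_(k+1) − s_k = (-3)**k*(-16*k**4 - 148*k**3 - 381*k**2 - 247*k + 93)/(k**2 + 11*k + 30)
(s_(k+1) − s_k) − t_k = (-3)**(k + 1)*(-16*k**3 - 104*k**2 - 92*k + 39)/(k**2 + 11*k + 30)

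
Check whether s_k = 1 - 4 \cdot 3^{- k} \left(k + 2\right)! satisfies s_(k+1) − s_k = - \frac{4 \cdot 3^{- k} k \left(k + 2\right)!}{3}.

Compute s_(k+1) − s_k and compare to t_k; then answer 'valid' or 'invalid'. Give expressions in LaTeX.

s_(k+1) = -4*3**(-k - 1)*factorial(k + 3) + 1
s_(k+1) − s_k = -4*k*factorial(k + 2)/(3*3**k)
(s_(k+1) − s_k) − t_k = 0

valid; difference matches t_k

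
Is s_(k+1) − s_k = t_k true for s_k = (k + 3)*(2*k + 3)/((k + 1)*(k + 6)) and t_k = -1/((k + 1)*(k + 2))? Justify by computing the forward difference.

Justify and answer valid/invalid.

s_(k+1) = (k + 4)*(2*k + 5)/((k + 2)*(k + 7))
s_(k+1) − s_k = (5*k**2 + 11*k - 6)/(k**4 + 16*k**3 + 83*k**2 + 152*k + 84)
(s_(k+1) − s_k) − t_k = 6*(k**2 + 4*k + 6)/(k**4 + 16*k**3 + 83*k**2 + 152*k + 84)

Invalid: residual 6*(k**2 + 4*k + 6)/(k**4 + 16*k**3 + 83*k**2 + 152*k + 84) ≠ 0.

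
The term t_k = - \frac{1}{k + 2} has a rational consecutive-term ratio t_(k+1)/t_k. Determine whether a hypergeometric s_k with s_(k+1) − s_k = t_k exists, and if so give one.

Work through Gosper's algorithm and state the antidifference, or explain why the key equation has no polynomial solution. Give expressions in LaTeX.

none (Gosper's algorithm certifies no s_k)

Ratio r(k) = (k + 2)/(k + 3).
Take A(k)=k + 2, B(k)=k + 3, C(k)=1.
Key eq: (k + 2)·f(k+1) = (k + 2)·f(k) + (1).
deg f ≤ 0 (via 1,1,0).
Write f(k) = c0. Then LHS − RHS = -1, requiring -1 = 0: contradictory. No certificate.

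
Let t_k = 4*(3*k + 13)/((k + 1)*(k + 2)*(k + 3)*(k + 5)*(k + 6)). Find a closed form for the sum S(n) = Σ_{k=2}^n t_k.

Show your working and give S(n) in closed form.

S(n) = (n**3 + 11*n**2 + 36*n - 48)/(21*(n**3 + 11*n**2 + 36*n + 36))

Ratio r(k) = (k + 1)*(k + 5)*(3*k + 16)/((k + 4)*(k + 7)*(3*k + 13)).
Factor: A=k + 1; B=k + 7; C=k**2 + 25*k/3 + 52/3.
f must satisfy (k + 1)·f(k+1) − (k + 6)·f(k) = k**2 + 25*k/3 + 52/3.
From deg A=1, deg B=1, deg C=2: d=5.
Solving with deg f ≤ 5: f(k) = k*(k + 3)*(k + 4)*(k**2 + 8*k + 17)/30.
Then R = B(k−1)f/C = k*(k + 3)*(k + 6)*(k**2 + 8*k + 17)/(10*(3*k + 13)), so s_k = R(k)·t_k = 2*k*(k**2 + 8*k + 17)/(5*(k**3 + 8*k**2 + 17*k + 10)).
Δs = 4*(3*k + 13)/(k**5 + 17*k**4 + 107*k**3 + 307*k**2 + 396*k + 180), as required.
s_(n+1) = 2*(n**3 + 11*n**2 + 36*n + 26)/(5*(n**3 + 11*n**2 + 36*n + 36)) and s_(2) = 37/105, so S(n) = (n**3 + 11*n**2 + 36*n - 48)/(21*(n**3 + 11*n**2 + 36*n + 36)).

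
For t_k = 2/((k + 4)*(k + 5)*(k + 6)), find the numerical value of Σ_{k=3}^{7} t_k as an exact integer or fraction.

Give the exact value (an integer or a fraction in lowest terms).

Σ = 25/2184

Step 1: r(k) = (k + 4)/(k + 7).
A = k + 4, B = k + 7, C = 1.
Solve (k + 4)·f(k+1) − (k + 6)·f(k) = 1.
deg f ≤ 2 (via 1,1,0).
Solving with deg f ≤ 2: f(k) = k*(k + 9)/40.
Then R = B(k−1)f/C = k*(k + 6)*(k + 9)/40, so s_k = R(k)·t_k = k*(k + 9)/(20*(k + 4)*(k + 5)).
s_(k+1) − s_k = 2/(k**3 + 15*k**2 + 74*k + 120) = t_k.
Evaluate s at k=8 and k=3: 17/390 and 9/280; difference 25/2184.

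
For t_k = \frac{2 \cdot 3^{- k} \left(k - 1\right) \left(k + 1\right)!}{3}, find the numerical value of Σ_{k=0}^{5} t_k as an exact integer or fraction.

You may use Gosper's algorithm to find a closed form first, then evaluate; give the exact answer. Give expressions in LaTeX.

r(k) = k*(k + 2)/(3*(k - 1)) after simplifying.
A = k/3 + 2/3, B = 1, C = k - 1.
Need (k/3 + 2/3)·f(k+1) − (1)·f(k) = k - 1.
Degrees (1,0,1) ⇒ d ≤ 0.
Solving with deg f ≤ 0: f(k) = 3.
So s_k = (B(k−1)f/C)·t_k = (3/(k - 1))·t_k = 2*factorial(k + 1)/3**k.
Verify: 2*(k - 1)*factorial(k + 1)/(3*3**k) matches t_k.
Σ_(k=0)^(5) t_k = s_(6) − s_(0) = 1120/81 − (2) = 958/81.

Σ = 958/81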